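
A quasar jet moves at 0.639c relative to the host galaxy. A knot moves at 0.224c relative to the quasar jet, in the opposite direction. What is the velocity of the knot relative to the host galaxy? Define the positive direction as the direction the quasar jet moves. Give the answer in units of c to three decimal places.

+0.484c

With v = 0.639 and u' = -0.224 (in units of c),
u = (u' + v)/(1 + u'v/c²):
u = (-0.224 + 0.639) / (1 + (-0.224)·0.639) = 0.4150/0.8569 = 0.4843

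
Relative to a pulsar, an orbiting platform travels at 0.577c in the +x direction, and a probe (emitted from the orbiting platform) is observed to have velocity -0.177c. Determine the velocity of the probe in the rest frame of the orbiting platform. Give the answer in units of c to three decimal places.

Invert the composition law: u' = (u − v)/(1 − uv/c²).
u' = (-0.177 − 0.577) / (1 − (-0.177)(0.577)) = -0.7540/1.1021 = -0.6841.

-0.684c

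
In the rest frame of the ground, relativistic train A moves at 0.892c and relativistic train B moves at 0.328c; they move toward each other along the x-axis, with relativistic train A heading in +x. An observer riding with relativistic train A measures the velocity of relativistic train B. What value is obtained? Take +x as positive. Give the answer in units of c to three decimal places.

β_A = 0.892, β_B = -0.328.
Transform to A's frame with the inverse velocity-addition law: u' = (u − v)/(1 − uv/c²), taking u = β_B and v = β_A.
u' = (-0.328 − 0.892) / (1 − (0.892)(-0.328)) = -1.2200/1.2926 = -0.9439.

-0.944c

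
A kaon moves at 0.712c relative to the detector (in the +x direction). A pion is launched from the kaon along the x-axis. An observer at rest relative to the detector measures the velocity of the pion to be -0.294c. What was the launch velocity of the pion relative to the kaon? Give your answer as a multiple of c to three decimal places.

-0.832c

Invert the composition law: u' = (u − v)/(1 − uv/c²).
u' = (-0.294 − 0.712) / (1 − (-0.294)(0.712)) = -1.0060/1.2093 = -0.8319.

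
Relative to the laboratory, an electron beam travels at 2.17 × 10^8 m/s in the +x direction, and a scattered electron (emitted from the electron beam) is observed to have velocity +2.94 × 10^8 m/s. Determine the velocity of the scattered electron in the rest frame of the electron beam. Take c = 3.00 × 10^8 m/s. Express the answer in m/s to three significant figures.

+2.64 × 10^8 m/s

v = 0.723c, u = 0.980c.
Invert the composition law: u' = (u − v)/(1 − uv/c²).
u' = (0.980 − 0.723) / (1 − (0.980)(0.723)) = 0.2567/0.2911 = 0.8816.
u' = 0.8816 × 3.00 × 10^8 m/s.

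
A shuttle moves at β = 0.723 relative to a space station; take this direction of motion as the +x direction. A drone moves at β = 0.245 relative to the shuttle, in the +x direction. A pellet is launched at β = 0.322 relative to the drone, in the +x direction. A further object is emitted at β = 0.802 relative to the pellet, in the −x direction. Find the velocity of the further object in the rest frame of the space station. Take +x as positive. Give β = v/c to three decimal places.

β = +0.375

Apply u = (u' + v)/(1 + u'v/c²) successively, working outward toward the space station.
Start: velocity of the shuttle relative to the space station = 0.7230c.
Compose with the drone (u' = 0.245 in the shuttle frame): u_1 = (0.245 + 0.723) / (1 + 0.245·0.723) = 0.9680/1.1771 = 0.8223.
Compose with the pellet (u' = 0.322 in the drone frame): u_2 = (0.322 + 0.822) / (1 + 0.322·0.822) = 1.1443/1.2648 = 0.9048.
Compose with the further object (u' = -0.802 in the pellet frame): u_3 = (-0.802 + 0.905) / (1 + (-0.802)·0.905) = 0.1028/0.2744 = 0.3745.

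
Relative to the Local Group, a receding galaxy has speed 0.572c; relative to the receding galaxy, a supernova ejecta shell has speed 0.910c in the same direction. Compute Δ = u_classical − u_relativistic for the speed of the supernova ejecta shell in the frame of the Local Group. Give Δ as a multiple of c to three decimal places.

Δ = 0.507c

Galilean: u_cl = 0.910 + 0.572 = 1.4820.
Relativistic: u_rel = (0.910 + 0.572) / (1 + 0.910·0.572) = 1.4820/1.5205 = 0.9747.
Δ = 1.4820 − 0.9747 = 0.5073.
(The classical prediction exceeds c; the relativistic result does not.)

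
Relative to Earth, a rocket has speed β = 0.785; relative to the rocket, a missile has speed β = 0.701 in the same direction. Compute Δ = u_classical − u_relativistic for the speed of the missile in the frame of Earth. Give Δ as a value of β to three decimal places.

Δ = 0.527

Galilean: u_cl = 0.701 + 0.785 = 1.4860.
Relativistic: u_rel = (0.701 + 0.785) / (1 + 0.701·0.785) = 1.4860/1.5503 = 0.9585.
Δ = 1.4860 − 0.9585 = 0.5275.
(The classical prediction exceeds c; the relativistic result does not.)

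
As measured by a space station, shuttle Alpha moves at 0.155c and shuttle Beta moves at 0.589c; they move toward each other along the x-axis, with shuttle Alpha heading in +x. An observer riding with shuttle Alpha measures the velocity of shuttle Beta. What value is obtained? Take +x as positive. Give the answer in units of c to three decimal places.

β_A = 0.155, β_B = -0.589.
Transform to A's frame with the inverse velocity-addition law: u' = (u − v)/(1 − uv/c²), taking u = β_B and v = β_A.
u' = (-0.589 − 0.155) / (1 − (0.155)(-0.589)) = -0.7440/1.0913 = -0.6818.

-0.682c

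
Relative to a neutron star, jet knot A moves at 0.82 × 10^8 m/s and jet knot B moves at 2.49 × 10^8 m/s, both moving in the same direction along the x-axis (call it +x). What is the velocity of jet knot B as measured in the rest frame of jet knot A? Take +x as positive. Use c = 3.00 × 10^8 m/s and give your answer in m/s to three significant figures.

+2.16 × 10^8 m/s

β_A = 0.273, β_B = 0.830 (dividing each by c = 3.00 × 10^8 m/s).
Transform to A's frame with the inverse velocity-addition law: u' = (u − v)/(1 − uv/c²), taking u = β_B and v = β_A.
u' = (0.830 − 0.273) / (1 − (0.273)(0.830)) = 0.5567/0.7731 = 0.7200.
u' = 0.7200 × 3.00 × 10^8 m/s.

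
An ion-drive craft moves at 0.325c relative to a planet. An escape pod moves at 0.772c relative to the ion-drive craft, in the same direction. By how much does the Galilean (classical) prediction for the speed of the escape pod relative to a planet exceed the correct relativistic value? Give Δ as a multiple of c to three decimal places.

Δ = 0.220c

Galilean: u_cl = 0.772 + 0.325 = 1.0970.
Relativistic: u_rel = (0.772 + 0.325) / (1 + 0.772·0.325) = 1.0970/1.2509 = 0.8770.
Δ = 1.0970 − 0.8770 = 0.2200.
(The classical prediction exceeds c; the relativistic result does not.)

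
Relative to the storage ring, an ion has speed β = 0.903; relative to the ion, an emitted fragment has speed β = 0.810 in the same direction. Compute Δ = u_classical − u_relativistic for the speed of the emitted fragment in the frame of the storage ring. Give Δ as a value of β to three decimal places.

Δ = 0.724

Galilean: u_cl = 0.810 + 0.903 = 1.7130.
Relativistic: u_rel = (0.810 + 0.903) / (1 + 0.810·0.903) = 1.7130/1.7314 = 0.9894.
Δ = 1.7130 − 0.9894 = 0.7236.
(The classical prediction exceeds c; the relativistic result does not.)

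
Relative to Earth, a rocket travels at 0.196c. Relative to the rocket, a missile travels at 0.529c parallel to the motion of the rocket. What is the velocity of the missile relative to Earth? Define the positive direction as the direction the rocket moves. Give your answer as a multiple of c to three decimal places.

0.657c

With v = 0.196 and u' = 0.529 (in units of c),
u = (u' + v)/(1 + u'v/c²):
u = (0.529 + 0.196) / (1 + 0.529·0.196) = 0.7250/1.1037 = 0.6569
(Galilean addition would give +0.725c.)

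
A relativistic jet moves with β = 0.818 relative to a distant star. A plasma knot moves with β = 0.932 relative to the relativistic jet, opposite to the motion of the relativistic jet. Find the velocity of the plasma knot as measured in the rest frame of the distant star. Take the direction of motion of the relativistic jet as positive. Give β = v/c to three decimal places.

With v = 0.818 and u' = -0.932 (in units of c),
u = (u' + v)/(1 + u'v/c²):
u = (-0.932 + 0.818) / (1 + (-0.932)·0.818) = -0.1140/0.2376 = -0.4797
(Galilean addition would give -0.114c.)

β = -0.480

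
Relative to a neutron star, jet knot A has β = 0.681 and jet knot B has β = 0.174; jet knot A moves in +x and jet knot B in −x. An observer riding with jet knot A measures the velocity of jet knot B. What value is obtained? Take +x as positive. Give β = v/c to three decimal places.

β_A = 0.681, β_B = -0.174.
Transform to A's frame with the inverse velocity-addition law: u' = (u − v)/(1 − uv/c²), taking u = β_B and v = β_A.
u' = (-0.174 − 0.681) / (1 − (0.681)(-0.174)) = -0.8550/1.1185 = -0.7644.

β = -0.764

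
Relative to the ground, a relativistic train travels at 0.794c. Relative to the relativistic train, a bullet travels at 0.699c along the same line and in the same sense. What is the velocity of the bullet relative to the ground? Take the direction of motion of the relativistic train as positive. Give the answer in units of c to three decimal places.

0.960c

With v = 0.794 and u' = 0.699 (in units of c),
u = (u' + v)/(1 + u'v/c²):
u = (0.699 + 0.794) / (1 + 0.699·0.794) = 1.4930/1.5550 = 0.9601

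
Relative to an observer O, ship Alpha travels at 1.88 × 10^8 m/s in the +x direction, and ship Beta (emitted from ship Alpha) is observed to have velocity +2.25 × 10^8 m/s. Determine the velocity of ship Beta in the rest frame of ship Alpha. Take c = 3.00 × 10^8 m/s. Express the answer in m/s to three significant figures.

+6.98 × 10^7 m/s

v = 0.627c, u = 0.750c.
Invert the composition law: u' = (u − v)/(1 − uv/c²).
u' = (0.750 − 0.627) / (1 − (0.750)(0.627)) = 0.1233/0.5300 = 0.2327.
u' = 0.2327 × 3.00 × 10^8 m/s.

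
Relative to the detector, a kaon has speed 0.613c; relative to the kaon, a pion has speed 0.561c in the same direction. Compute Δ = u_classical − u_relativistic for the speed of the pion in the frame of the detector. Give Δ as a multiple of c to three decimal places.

Δ = 0.300c

Galilean: u_cl = 0.561 + 0.613 = 1.1740.
Relativistic: u_rel = (0.561 + 0.613) / (1 + 0.561·0.613) = 1.1740/1.3439 = 0.8736.
Δ = 1.1740 − 0.8736 = 0.3004.
(The classical prediction exceeds c; the relativistic result does not.)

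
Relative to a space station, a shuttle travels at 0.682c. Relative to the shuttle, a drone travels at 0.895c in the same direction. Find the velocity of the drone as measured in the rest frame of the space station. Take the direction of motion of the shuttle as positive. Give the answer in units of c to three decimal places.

With v = 0.682 and u' = 0.895 (in units of c),
u = (u' + v)/(1 + u'v/c²):
u = (0.895 + 0.682) / (1 + 0.895·0.682) = 1.5770/1.6104 = 0.9793
(Galilean addition would give +1.577c, exceeding c.)

0.979c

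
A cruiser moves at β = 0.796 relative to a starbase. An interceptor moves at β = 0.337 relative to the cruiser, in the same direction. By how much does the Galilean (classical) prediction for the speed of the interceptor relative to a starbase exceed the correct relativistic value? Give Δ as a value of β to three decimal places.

Δ = 0.240

Galilean: u_cl = 0.337 + 0.796 = 1.1330.
Relativistic: u_rel = (0.337 + 0.796) / (1 + 0.337·0.796) = 1.1330/1.2683 = 0.8934.
Δ = 1.1330 − 0.8934 = 0.2396.
(The classical prediction exceeds c; the relativistic result does not.)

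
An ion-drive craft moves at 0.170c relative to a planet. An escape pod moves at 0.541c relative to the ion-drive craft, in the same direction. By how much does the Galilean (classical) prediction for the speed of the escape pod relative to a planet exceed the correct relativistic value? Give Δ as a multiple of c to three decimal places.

Δ = 0.060c

Galilean: u_cl = 0.541 + 0.170 = 0.7110.
Relativistic: u_rel = (0.541 + 0.170) / (1 + 0.541·0.170) = 0.7110/1.0920 = 0.6511.
Δ = 0.7110 − 0.6511 = 0.0599.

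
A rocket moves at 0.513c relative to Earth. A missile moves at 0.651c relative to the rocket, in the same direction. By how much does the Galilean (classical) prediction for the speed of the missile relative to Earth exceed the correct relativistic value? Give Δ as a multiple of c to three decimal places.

Δ = 0.291c

Galilean: u_cl = 0.651 + 0.513 = 1.1640.
Relativistic: u_rel = (0.651 + 0.513) / (1 + 0.651·0.513) = 1.1640/1.3340 = 0.8726.
Δ = 1.1640 − 0.8726 = 0.2914.
(The classical prediction exceeds c; the relativistic result does not.)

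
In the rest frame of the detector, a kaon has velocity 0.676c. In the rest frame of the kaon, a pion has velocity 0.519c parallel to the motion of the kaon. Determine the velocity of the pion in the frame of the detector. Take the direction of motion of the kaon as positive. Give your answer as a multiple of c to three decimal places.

With v = 0.676 and u' = 0.519 (in units of c),
u = (u' + v)/(1 + u'v/c²):
u = (0.519 + 0.676) / (1 + 0.519·0.676) = 1.1950/1.3508 = 0.8846
(Galilean addition would give +1.195c, exceeding c.)

0.885c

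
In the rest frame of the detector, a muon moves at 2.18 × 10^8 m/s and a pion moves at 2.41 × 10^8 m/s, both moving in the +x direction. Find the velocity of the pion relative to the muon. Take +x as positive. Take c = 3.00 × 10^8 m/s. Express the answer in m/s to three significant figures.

+5.53 × 10^7 m/s

β_A = 0.727, β_B = 0.803 (dividing each by c = 3.00 × 10^8 m/s).
Transform to A's frame with the inverse velocity-addition law: u' = (u − v)/(1 − uv/c²), taking u = β_B and v = β_A.
u' = (0.803 − 0.727) / (1 − (0.727)(0.803)) = 0.0767/0.4162 = 0.1842.
u' = 0.1842 × 3.00 × 10^8 m/s.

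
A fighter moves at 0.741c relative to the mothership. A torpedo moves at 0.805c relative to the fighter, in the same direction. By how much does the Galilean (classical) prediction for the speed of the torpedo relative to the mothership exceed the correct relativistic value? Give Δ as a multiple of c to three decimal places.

Galilean: u_cl = 0.805 + 0.741 = 1.5460.
Relativistic: u_rel = (0.805 + 0.741) / (1 + 0.805·0.741) = 1.5460/1.5965 = 0.9684.
Δ = 1.5460 − 0.9684 = 0.5776.
(The classical prediction exceeds c; the relativistic result does not.)

Δ = 0.578c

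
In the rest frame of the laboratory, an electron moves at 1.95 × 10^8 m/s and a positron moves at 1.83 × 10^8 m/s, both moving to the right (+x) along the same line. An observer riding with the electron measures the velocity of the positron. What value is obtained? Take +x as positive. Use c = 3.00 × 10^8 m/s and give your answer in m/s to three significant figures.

β_A = 0.650, β_B = 0.610 (dividing each by c = 3.00 × 10^8 m/s).
Transform to A's frame with the inverse velocity-addition law: u' = (u − v)/(1 − uv/c²), taking u = β_B and v = β_A.
u' = (0.610 − 0.650) / (1 − (0.650)(0.610)) = -0.0400/0.6035 = -0.0663.
u' = -0.0663 × 3.00 × 10^8 m/s.

-1.99 × 10^7 m/s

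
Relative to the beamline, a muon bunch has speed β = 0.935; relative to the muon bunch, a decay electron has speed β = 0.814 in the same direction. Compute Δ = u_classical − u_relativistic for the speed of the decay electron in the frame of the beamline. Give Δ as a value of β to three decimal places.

Δ = 0.756

Galilean: u_cl = 0.814 + 0.935 = 1.7490.
Relativistic: u_rel = (0.814 + 0.935) / (1 + 0.814·0.935) = 1.7490/1.7611 = 0.9931.
Δ = 1.7490 − 0.9931 = 0.7559.
(The classical prediction exceeds c; the relativistic result does not.)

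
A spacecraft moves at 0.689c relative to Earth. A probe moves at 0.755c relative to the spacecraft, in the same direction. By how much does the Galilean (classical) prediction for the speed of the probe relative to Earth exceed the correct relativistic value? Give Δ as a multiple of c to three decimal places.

Δ = 0.494c

Galilean: u_cl = 0.755 + 0.689 = 1.4440.
Relativistic: u_rel = (0.755 + 0.689) / (1 + 0.755·0.689) = 1.4440/1.5202 = 0.9499.
Δ = 1.4440 − 0.9499 = 0.4941.
(The classical prediction exceeds c; the relativistic result does not.)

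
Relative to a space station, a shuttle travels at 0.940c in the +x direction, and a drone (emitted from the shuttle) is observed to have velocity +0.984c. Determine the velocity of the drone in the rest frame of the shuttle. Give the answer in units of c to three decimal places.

Invert the composition law: u' = (u − v)/(1 − uv/c²).
u' = (0.984 − 0.940) / (1 − (0.984)(0.940)) = 0.0440/0.0750 = 0.5864.

+0.586c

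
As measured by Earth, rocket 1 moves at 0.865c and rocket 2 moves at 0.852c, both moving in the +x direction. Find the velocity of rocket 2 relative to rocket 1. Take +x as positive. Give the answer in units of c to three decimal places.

β_A = 0.865, β_B = 0.852.
Transform to A's frame with the inverse velocity-addition law: u' = (u − v)/(1 − uv/c²), taking u = β_B and v = β_A.
u' = (0.852 − 0.865) / (1 − (0.865)(0.852)) = -0.0130/0.2630 = -0.0494.

-0.049c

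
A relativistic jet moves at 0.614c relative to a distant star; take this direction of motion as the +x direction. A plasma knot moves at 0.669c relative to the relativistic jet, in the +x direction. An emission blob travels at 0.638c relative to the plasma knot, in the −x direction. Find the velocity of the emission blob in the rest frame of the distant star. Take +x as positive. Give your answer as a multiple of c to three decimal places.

+0.647c

Apply u = (u' + v)/(1 + u'v/c²) successively, working outward toward the distant star.
Start: velocity of the relativistic jet relative to the distant star = 0.6140c.
Compose with the plasma knot (u' = 0.669 in the relativistic jet frame): u_1 = (0.669 + 0.614) / (1 + 0.669·0.614) = 1.2830/1.4108 = 0.9094.
Compose with the emission blob (u' = -0.638 in the plasma knot frame): u_2 = (-0.638 + 0.909) / (1 + (-0.638)·0.909) = 0.2714/0.4198 = 0.6466.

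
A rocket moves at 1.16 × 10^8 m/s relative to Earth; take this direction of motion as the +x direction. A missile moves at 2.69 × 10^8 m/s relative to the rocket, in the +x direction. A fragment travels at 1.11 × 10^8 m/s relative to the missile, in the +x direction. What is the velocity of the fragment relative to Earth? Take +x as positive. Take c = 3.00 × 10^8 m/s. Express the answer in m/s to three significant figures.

2.93 × 10^8 m/s

Apply u = (u' + v)/(1 + u'v/c²) successively, working outward toward Earth.
(Dividing each given speed by c = 3.00 × 10^8 m/s to work in units of c.)
Start: velocity of the rocket relative to Earth = 0.3867c.
Compose with the missile (u' = 0.897 in the rocket frame): u_1 = (0.897 + 0.387) / (1 + 0.897·0.387) = 1.2833/1.3467 = 0.9529.
Compose with the fragment (u' = 0.370 in the missile frame): u_2 = (0.370 + 0.953) / (1 + 0.370·0.953) = 1.3229/1.3526 = 0.9781.
So u = 0.9781 × 3.00 × 10^8 m/s.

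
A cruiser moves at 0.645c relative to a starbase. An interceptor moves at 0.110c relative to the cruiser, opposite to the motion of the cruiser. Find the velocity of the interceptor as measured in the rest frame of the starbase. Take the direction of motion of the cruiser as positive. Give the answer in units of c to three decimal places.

+0.576c

With v = 0.645 and u' = -0.110 (in units of c),
u = (u' + v)/(1 + u'v/c²):
u = (-0.110 + 0.645) / (1 + (-0.110)·0.645) = 0.5350/0.9291 = 0.5759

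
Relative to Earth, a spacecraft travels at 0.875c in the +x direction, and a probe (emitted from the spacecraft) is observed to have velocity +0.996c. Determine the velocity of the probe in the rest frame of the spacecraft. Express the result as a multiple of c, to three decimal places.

Invert the composition law: u' = (u − v)/(1 − uv/c²).
u' = (0.996 − 0.875) / (1 − (0.996)(0.875)) = 0.1210/0.1285 = 0.9416.

+0.942c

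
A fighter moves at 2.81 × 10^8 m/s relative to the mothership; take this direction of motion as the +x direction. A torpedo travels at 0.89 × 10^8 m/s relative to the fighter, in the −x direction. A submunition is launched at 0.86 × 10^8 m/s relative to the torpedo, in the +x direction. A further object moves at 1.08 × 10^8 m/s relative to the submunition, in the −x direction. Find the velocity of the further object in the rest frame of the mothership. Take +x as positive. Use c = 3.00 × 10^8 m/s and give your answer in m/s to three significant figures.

Apply u = (u' + v)/(1 + u'v/c²) successively, working outward toward the mothership.
(Dividing each given speed by c = 3.00 × 10^8 m/s to work in units of c.)
Start: velocity of the fighter relative to the mothership = 0.9367c.
Compose with the torpedo (u' = -0.297 in the fighter frame): u_1 = (-0.297 + 0.937) / (1 + (-0.297)·0.937) = 0.6400/0.7221 = 0.8863.
Compose with the submunition (u' = 0.287 in the torpedo frame): u_2 = (0.287 + 0.886) / (1 + 0.287·0.886) = 1.1729/1.2541 = 0.9353.
Compose with the further object (u' = -0.360 in the submunition frame): u_3 = (-0.360 + 0.935) / (1 + (-0.360)·0.935) = 0.5753/0.6633 = 0.8674.
So u = 0.8674 × 3.00 × 10^8 m/s.

+2.60 × 10^8 m/s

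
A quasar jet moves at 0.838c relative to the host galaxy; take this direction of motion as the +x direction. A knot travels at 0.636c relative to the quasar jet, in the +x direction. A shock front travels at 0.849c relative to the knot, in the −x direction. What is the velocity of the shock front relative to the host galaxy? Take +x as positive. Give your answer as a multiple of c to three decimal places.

Apply u = (u' + v)/(1 + u'v/c²) successively, working outward toward the host galaxy.
Start: velocity of the quasar jet relative to the host galaxy = 0.8380c.
Compose with the knot (u' = 0.636 in the quasar jet frame): u_1 = (0.636 + 0.838) / (1 + 0.636·0.838) = 1.4740/1.5330 = 0.9615.
Compose with the shock front (u' = -0.849 in the knot frame): u_2 = (-0.849 + 0.962) / (1 + (-0.849)·0.962) = 0.1125/0.1837 = 0.6127.

+0.613c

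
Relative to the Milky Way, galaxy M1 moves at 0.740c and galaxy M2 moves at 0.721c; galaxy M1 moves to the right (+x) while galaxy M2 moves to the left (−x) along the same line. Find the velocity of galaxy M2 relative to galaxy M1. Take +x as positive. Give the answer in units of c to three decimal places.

-0.953c

β_A = 0.740, β_B = -0.721.
Transform to A's frame with the inverse velocity-addition law: u' = (u − v)/(1 − uv/c²), taking u = β_B and v = β_A.
u' = (-0.721 − 0.740) / (1 − (0.740)(-0.721)) = -1.4610/1.5335 = -0.9527.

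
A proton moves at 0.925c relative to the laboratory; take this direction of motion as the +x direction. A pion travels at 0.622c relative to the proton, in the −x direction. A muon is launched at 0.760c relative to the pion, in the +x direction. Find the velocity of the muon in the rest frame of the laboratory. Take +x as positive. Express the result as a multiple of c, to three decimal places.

Apply u = (u' + v)/(1 + u'v/c²) successively, working outward toward the laboratory.
Start: velocity of the proton relative to the laboratory = 0.9250c.
Compose with the pion (u' = -0.622 in the proton frame): u_1 = (-0.622 + 0.925) / (1 + (-0.622)·0.925) = 0.3030/0.4247 = 0.7135.
Compose with the muon (u' = 0.760 in the pion frame): u_2 = (0.760 + 0.714) / (1 + 0.760·0.714) = 1.4735/1.5423 = 0.9554.

+0.955c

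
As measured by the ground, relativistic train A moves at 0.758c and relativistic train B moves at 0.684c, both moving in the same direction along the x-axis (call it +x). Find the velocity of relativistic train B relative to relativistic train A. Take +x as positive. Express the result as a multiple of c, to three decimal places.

β_A = 0.758, β_B = 0.684.
Transform to A's frame with the inverse velocity-addition law: u' = (u − v)/(1 − uv/c²), taking u = β_B and v = β_A.
u' = (0.684 − 0.758) / (1 − (0.758)(0.684)) = -0.0740/0.4815 = -0.1537.

-0.154c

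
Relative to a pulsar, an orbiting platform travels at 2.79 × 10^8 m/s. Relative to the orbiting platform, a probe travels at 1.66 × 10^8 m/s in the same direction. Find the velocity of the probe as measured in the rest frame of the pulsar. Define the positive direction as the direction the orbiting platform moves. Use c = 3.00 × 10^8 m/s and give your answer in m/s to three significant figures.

In units of c (dividing by 3.00 × 10^8 m/s): v = 0.930, u' = 0.553.
u = (u' + v)/(1 + u'v/c²):
u = (0.553 + 0.930) / (1 + 0.553·0.930) = 1.4833/1.5146 = 0.9794
Converting back: u = 0.9794 × 3.00 × 10^8 m/s.

2.94 × 10^8 m/s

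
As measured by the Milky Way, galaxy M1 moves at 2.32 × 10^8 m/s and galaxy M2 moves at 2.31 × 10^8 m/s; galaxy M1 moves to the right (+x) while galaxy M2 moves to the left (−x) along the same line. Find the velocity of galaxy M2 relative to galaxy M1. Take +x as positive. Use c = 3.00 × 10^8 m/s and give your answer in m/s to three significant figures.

β_A = 0.773, β_B = -0.770 (dividing each by c = 3.00 × 10^8 m/s).
Transform to A's frame with the inverse velocity-addition law: u' = (u − v)/(1 − uv/c²), taking u = β_B and v = β_A.
u' = (-0.770 − 0.773) / (1 − (0.773)(-0.770)) = -1.5433/1.5955 = -0.9673.
u' = -0.9673 × 3.00 × 10^8 m/s.

-2.90 × 10^8 m/s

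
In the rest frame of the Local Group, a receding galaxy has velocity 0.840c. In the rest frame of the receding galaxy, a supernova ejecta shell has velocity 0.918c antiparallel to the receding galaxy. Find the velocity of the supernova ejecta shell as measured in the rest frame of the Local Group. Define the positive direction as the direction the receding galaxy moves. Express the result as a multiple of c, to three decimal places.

With v = 0.840 and u' = -0.918 (in units of c),
u = (u' + v)/(1 + u'v/c²):
u = (-0.918 + 0.840) / (1 + (-0.918)·0.840) = -0.0780/0.2289 = -0.3408

-0.341c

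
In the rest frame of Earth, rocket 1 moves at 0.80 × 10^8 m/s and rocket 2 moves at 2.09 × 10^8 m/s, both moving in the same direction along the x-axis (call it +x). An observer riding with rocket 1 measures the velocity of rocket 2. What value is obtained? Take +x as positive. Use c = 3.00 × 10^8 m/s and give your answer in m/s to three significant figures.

β_A = 0.267, β_B = 0.697 (dividing each by c = 3.00 × 10^8 m/s).
Transform to A's frame with the inverse velocity-addition law: u' = (u − v)/(1 − uv/c²), taking u = β_B and v = β_A.
u' = (0.697 − 0.267) / (1 − (0.267)(0.697)) = 0.4300/0.8142 = 0.5281.
u' = 0.5281 × 3.00 × 10^8 m/s.

+1.58 × 10^8 m/s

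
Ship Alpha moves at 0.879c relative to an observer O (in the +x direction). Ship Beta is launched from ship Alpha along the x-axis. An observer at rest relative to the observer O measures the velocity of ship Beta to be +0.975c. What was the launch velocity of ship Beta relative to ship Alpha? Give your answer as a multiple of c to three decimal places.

+0.671c

Invert the composition law: u' = (u − v)/(1 − uv/c²).
u' = (0.975 − 0.879) / (1 − (0.975)(0.879)) = 0.0960/0.1430 = 0.6714.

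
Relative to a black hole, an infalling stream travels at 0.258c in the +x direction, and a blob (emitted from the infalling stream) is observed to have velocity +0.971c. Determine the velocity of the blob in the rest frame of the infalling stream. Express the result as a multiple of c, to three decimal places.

+0.951c

Invert the composition law: u' = (u − v)/(1 − uv/c²).
u' = (0.971 − 0.258) / (1 − (0.971)(0.258)) = 0.7130/0.7495 = 0.9513.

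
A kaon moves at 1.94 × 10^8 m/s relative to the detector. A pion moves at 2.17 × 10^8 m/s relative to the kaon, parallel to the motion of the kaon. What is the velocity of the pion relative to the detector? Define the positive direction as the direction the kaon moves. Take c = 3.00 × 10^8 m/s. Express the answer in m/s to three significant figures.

2.80 × 10^8 m/s

In units of c (dividing by 3.00 × 10^8 m/s): v = 0.647, u' = 0.723.
u = (u' + v)/(1 + u'v/c²):
u = (0.723 + 0.647) / (1 + 0.723·0.647) = 1.3700/1.4678 = 0.9334
Converting back: u = 0.9334 × 3.00 × 10^8 m/s.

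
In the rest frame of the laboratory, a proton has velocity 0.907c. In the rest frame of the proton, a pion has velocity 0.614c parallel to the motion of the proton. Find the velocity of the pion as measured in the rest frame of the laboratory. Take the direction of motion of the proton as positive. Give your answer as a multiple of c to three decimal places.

With v = 0.907 and u' = 0.614 (in units of c),
u = (u' + v)/(1 + u'v/c²):
u = (0.614 + 0.907) / (1 + 0.614·0.907) = 1.5210/1.5569 = 0.9769

0.977c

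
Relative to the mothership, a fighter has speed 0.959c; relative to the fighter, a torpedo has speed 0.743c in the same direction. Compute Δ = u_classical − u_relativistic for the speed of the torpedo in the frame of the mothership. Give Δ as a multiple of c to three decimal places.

Δ = 0.708c

Galilean: u_cl = 0.743 + 0.959 = 1.7020.
Relativistic: u_rel = (0.743 + 0.959) / (1 + 0.743·0.959) = 1.7020/1.7125 = 0.9938.
Δ = 1.7020 − 0.9938 = 0.7082.
(The classical prediction exceeds c; the relativistic result does not.)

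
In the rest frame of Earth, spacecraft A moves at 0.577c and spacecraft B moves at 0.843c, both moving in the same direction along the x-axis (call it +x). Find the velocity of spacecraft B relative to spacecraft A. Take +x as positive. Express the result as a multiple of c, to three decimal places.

+0.518c

β_A = 0.577, β_B = 0.843.
Transform to A's frame with the inverse velocity-addition law: u' = (u − v)/(1 − uv/c²), taking u = β_B and v = β_A.
u' = (0.843 − 0.577) / (1 − (0.577)(0.843)) = 0.2660/0.5136 = 0.5179.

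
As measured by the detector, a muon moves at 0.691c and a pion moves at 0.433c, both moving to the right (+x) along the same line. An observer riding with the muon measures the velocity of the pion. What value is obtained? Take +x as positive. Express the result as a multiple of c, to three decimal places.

β_A = 0.691, β_B = 0.433.
Transform to A's frame with the inverse velocity-addition law: u' = (u − v)/(1 − uv/c²), taking u = β_B and v = β_A.
u' = (0.433 − 0.691) / (1 − (0.691)(0.433)) = -0.2580/0.7008 = -0.3682.

-0.368c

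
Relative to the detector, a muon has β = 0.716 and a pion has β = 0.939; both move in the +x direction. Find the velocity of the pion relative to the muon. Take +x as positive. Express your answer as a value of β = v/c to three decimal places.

β = +0.681

β_A = 0.716, β_B = 0.939.
Transform to A's frame with the inverse velocity-addition law: u' = (u − v)/(1 − uv/c²), taking u = β_B and v = β_A.
u' = (0.939 − 0.716) / (1 − (0.716)(0.939)) = 0.2230/0.3277 = 0.6806.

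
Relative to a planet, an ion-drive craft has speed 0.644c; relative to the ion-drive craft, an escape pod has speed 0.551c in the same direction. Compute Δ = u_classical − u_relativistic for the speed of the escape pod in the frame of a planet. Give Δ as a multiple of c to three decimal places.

Δ = 0.313c

Galilean: u_cl = 0.551 + 0.644 = 1.1950.
Relativistic: u_rel = (0.551 + 0.644) / (1 + 0.551·0.644) = 1.1950/1.3548 = 0.8820.
Δ = 1.1950 − 0.8820 = 0.3130.
(The classical prediction exceeds c; the relativistic result does not.)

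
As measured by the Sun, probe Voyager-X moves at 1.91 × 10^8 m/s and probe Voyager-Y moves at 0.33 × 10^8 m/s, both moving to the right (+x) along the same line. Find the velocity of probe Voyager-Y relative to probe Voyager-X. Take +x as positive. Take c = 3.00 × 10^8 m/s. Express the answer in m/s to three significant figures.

-1.70 × 10^8 m/s

β_A = 0.637, β_B = 0.110 (dividing each by c = 3.00 × 10^8 m/s).
Transform to A's frame with the inverse velocity-addition law: u' = (u − v)/(1 − uv/c²), taking u = β_B and v = β_A.
u' = (0.110 − 0.637) / (1 − (0.637)(0.110)) = -0.5267/0.9300 = -0.5663.
u' = -0.5663 × 3.00 × 10^8 m/s.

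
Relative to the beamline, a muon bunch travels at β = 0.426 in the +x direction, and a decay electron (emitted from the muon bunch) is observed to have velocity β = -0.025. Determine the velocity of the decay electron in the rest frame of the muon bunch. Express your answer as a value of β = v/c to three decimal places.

β = -0.446

Invert the composition law: u' = (u − v)/(1 − uv/c²).
u' = (-0.025 − 0.426) / (1 − (-0.025)(0.426)) = -0.4510/1.0107 = -0.4462.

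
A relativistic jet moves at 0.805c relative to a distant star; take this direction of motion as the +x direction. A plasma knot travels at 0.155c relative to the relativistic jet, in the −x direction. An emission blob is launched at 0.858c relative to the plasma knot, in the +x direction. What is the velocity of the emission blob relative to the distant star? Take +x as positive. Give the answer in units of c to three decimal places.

Apply u = (u' + v)/(1 + u'v/c²) successively, working outward toward the distant star.
Start: velocity of the relativistic jet relative to the distant star = 0.8050c.
Compose with the plasma knot (u' = -0.155 in the relativistic jet frame): u_1 = (-0.155 + 0.805) / (1 + (-0.155)·0.805) = 0.6500/0.8752 = 0.7427.
Compose with the emission blob (u' = 0.858 in the plasma knot frame): u_2 = (0.858 + 0.743) / (1 + 0.858·0.743) = 1.6007/1.6372 = 0.9777.

+0.978c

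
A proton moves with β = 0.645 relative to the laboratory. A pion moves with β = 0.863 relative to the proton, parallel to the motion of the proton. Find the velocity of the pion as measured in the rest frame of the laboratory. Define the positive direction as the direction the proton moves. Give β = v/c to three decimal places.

With v = 0.645 and u' = 0.863 (in units of c),
u = (u' + v)/(1 + u'v/c²):
u = (0.863 + 0.645) / (1 + 0.863·0.645) = 1.5080/1.5566 = 0.9688

β = 0.969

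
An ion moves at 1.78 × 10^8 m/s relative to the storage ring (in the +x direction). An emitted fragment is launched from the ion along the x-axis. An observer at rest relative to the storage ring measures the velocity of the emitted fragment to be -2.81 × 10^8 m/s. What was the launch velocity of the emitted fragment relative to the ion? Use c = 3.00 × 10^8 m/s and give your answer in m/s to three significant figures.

v = 0.593c, u = -0.937c.
Invert the composition law: u' = (u − v)/(1 − uv/c²).
u' = (-0.937 − 0.593) / (1 − (-0.937)(0.593)) = -1.5300/1.5558 = -0.9834.
u' = -0.9834 × 3.00 × 10^8 m/s.

-2.95 × 10^8 m/s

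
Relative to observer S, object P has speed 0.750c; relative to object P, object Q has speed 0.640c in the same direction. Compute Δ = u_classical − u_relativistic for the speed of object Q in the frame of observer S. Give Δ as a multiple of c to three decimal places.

Galilean: u_cl = 0.640 + 0.750 = 1.3900.
Relativistic: u_rel = (0.640 + 0.750) / (1 + 0.640·0.750) = 1.3900/1.4800 = 0.9392.
Δ = 1.3900 − 0.9392 = 0.4508.
(The classical prediction exceeds c; the relativistic result does not.)

Δ = 0.451c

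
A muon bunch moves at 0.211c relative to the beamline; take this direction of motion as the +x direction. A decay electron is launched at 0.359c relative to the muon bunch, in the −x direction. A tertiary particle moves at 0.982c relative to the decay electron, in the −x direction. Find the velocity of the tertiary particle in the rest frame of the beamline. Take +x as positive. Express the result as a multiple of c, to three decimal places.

-0.987c

Apply u = (u' + v)/(1 + u'v/c²) successively, working outward toward the beamline.
Start: velocity of the muon bunch relative to the beamline = 0.2110c.
Compose with the decay electron (u' = -0.359 in the muon bunch frame): u_1 = (-0.359 + 0.211) / (1 + (-0.359)·0.211) = -0.1480/0.9243 = -0.1601.
Compose with the tertiary particle (u' = -0.982 in the decay electron frame): u_2 = (-0.982 + (-0.160)) / (1 + (-0.982)·(-0.160)) = -1.1421/1.1572 = -0.9869.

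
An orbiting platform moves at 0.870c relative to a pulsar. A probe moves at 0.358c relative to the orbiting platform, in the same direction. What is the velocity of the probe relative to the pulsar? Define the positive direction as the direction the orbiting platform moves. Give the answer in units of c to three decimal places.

0.936c

With v = 0.870 and u' = 0.358 (in units of c),
u = (u' + v)/(1 + u'v/c²):
u = (0.358 + 0.870) / (1 + 0.358·0.870) = 1.2280/1.3115 = 0.9364
(Galilean addition would give +1.228c, exceeding c.)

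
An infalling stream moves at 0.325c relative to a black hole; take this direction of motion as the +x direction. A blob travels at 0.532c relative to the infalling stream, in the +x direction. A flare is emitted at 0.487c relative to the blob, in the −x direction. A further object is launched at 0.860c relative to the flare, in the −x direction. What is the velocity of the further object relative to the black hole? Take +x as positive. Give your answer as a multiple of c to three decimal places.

-0.714c

Apply u = (u' + v)/(1 + u'v/c²) successively, working outward toward the black hole.
Start: velocity of the infalling stream relative to the black hole = 0.3250c.
Compose with the blob (u' = 0.532 in the infalling stream frame): u_1 = (0.532 + 0.325) / (1 + 0.532·0.325) = 0.8570/1.1729 = 0.7307.
Compose with the flare (u' = -0.487 in the blob frame): u_2 = (-0.487 + 0.731) / (1 + (-0.487)·0.731) = 0.2437/0.6442 = 0.3783.
Compose with the further object (u' = -0.860 in the flare frame): u_3 = (-0.860 + 0.378) / (1 + (-0.860)·0.378) = -0.4817/0.6747 = -0.7140.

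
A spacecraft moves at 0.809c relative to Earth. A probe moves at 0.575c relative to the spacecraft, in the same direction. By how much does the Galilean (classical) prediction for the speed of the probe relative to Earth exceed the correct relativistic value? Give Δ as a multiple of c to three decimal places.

Δ = 0.439c

Galilean: u_cl = 0.575 + 0.809 = 1.3840.
Relativistic: u_rel = (0.575 + 0.809) / (1 + 0.575·0.809) = 1.3840/1.4652 = 0.9446.
Δ = 1.3840 − 0.9446 = 0.4394.
(The classical prediction exceeds c; the relativistic result does not.)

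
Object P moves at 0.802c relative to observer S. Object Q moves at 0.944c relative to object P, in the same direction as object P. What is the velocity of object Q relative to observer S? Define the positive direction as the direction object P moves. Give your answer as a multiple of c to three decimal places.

With v = 0.802 and u' = 0.944 (in units of c),
u = (u' + v)/(1 + u'v/c²):
u = (0.944 + 0.802) / (1 + 0.944·0.802) = 1.7460/1.7571 = 0.9937
(Galilean addition would give +1.746c, exceeding c.)

0.994c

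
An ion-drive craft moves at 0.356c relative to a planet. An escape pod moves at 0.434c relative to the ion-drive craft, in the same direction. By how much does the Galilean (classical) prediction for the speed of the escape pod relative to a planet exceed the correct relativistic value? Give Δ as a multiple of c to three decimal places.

Δ = 0.106c

Galilean: u_cl = 0.434 + 0.356 = 0.7900.
Relativistic: u_rel = (0.434 + 0.356) / (1 + 0.434·0.356) = 0.7900/1.1545 = 0.6843.
Δ = 0.7900 − 0.6843 = 0.1057.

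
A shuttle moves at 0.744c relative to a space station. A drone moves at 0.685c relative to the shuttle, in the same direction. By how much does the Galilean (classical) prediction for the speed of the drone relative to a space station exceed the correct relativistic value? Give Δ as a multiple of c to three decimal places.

Δ = 0.482c

Galilean: u_cl = 0.685 + 0.744 = 1.4290.
Relativistic: u_rel = (0.685 + 0.744) / (1 + 0.685·0.744) = 1.4290/1.5096 = 0.9466.
Δ = 1.4290 − 0.9466 = 0.4824.
(The classical prediction exceeds c; the relativistic result does not.)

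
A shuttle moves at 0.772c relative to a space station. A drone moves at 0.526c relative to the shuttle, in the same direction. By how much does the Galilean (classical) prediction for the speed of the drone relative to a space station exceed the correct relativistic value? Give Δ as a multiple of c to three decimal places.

Δ = 0.375c

Galilean: u_cl = 0.526 + 0.772 = 1.2980.
Relativistic: u_rel = (0.526 + 0.772) / (1 + 0.526·0.772) = 1.2980/1.4061 = 0.9231.
Δ = 1.2980 − 0.9231 = 0.3749.
(The classical prediction exceeds c; the relativistic result does not.)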